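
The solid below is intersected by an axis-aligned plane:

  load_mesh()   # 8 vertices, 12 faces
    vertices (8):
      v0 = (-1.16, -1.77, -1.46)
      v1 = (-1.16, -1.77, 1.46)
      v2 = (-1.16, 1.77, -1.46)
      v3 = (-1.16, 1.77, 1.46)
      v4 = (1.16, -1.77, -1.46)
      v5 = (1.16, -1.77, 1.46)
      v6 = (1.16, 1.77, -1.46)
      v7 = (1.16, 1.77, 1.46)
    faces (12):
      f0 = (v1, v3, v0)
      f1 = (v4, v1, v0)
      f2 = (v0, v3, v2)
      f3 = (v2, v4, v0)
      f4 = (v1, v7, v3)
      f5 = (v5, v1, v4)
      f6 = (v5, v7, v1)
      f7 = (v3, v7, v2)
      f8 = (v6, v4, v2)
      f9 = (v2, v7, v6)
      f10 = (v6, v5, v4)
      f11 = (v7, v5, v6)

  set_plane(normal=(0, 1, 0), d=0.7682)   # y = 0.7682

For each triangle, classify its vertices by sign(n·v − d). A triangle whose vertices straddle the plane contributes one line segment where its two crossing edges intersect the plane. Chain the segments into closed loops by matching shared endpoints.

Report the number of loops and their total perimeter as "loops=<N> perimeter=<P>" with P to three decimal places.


Straddling triangles (8 of 12):
  (v1,v3,v0) [-+-] → (-1.16, 0.7682, 1.46)–(-1.16, 0.7682, 0.633656)  len=0.8263
  (v0,v3,v2) [-++] → (-1.16, 0.7682, 0.633656)–(-1.16, 0.7682, -1.46)  len=2.0937
  (v2,v4,v0) [+--] → (-0.503453, 0.7682, -1.46)–(-1.16, 0.7682, -1.46)  len=0.6565
  (v1,v7,v3) [-++] → (0.503453, 0.7682, 1.46)–(-1.16, 0.7682, 1.46)  len=1.6635
  (v5,v7,v1) [-+-] → (1.16, 0.7682, 1.46)–(0.503453, 0.7682, 1.46)  len=0.6565
  (v6,v4,v2) [+-+] → (1.16, 0.7682, -1.46)–(-0.503453, 0.7682, -1.46)  len=1.6635
  (v6,v5,v4) [+--] → (1.16, 0.7682, -0.633656)–(1.16, 0.7682, -1.46)  len=0.8263
  (v7,v5,v6) [+-+] → (1.16, 0.7682, 1.46)–(1.16, 0.7682, -0.633656)  len=2.0937

Chained into 1 loop(s):
  loop 1: 8 segments, perimeter = 10.4800
Total perimeter = 10.480

loops=1 perimeter=10.480


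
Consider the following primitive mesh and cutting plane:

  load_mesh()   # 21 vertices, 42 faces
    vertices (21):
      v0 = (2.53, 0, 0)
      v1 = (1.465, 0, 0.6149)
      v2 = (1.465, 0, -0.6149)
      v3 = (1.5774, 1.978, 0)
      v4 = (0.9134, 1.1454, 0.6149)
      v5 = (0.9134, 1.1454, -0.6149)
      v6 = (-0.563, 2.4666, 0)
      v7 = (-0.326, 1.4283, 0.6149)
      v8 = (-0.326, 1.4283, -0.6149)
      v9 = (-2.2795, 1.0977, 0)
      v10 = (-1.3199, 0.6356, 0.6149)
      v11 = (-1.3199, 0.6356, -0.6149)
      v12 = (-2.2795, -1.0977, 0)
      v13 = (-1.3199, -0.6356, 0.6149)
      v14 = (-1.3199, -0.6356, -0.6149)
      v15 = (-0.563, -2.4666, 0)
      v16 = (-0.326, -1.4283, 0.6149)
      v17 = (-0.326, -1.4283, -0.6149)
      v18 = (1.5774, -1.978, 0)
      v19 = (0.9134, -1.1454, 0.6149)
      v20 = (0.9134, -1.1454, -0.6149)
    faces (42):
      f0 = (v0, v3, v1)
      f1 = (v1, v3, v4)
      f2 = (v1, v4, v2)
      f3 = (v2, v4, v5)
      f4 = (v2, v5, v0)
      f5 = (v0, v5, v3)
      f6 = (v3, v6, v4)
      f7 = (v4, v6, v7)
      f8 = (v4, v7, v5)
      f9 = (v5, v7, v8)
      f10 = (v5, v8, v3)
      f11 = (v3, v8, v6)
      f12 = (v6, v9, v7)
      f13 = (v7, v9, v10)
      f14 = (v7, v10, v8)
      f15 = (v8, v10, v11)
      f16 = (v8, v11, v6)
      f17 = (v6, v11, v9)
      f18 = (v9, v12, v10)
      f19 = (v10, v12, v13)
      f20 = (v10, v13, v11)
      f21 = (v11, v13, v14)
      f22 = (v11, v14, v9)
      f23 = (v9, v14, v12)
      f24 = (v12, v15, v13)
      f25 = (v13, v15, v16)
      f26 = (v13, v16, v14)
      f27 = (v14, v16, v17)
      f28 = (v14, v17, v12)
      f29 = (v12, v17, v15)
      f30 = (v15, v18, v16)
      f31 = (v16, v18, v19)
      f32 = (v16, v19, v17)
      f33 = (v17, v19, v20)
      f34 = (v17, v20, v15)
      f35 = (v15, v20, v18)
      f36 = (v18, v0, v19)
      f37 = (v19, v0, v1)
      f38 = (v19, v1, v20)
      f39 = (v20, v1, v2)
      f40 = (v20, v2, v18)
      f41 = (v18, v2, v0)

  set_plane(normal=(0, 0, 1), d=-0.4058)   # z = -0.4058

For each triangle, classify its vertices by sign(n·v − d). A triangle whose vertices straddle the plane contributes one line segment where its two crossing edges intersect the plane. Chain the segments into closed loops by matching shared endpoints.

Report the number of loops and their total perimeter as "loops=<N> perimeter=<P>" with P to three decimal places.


Straddling triangles (28 of 42):
  (v1,v4,v2) [++-] → (1.37121, 0.19475, -0.4058)–(1.465, 0, -0.4058)  len=0.2162
  (v2,v4,v5) [-+-] → (1.37121, 0.19475, -0.4058)–(0.9134, 1.1454, -0.4058)  len=1.0551
  (v2,v5,v0) [--+] → (1.46313, 0.755901, -0.4058)–(1.82716, 0, -0.4058)  len=0.8390
  (v0,v5,v3) [+-+] → (1.46313, 0.755901, -0.4058)–(1.1392, 1.42853, -0.4058)  len=0.7466
  (v4,v7,v5) [++-] → (0.702668, 1.1935, -0.4058)–(0.9134, 1.1454, -0.4058)  len=0.2162
  (v5,v7,v8) [-+-] → (0.702668, 1.1935, -0.4058)–(-0.326, 1.4283, -0.4058)  len=1.0551
  (v5,v8,v3) [--+] → (0.321261, 1.61523, -0.4058)–(1.1392, 1.42853, -0.4058)  len=0.8390
  (v3,v8,v6) [+-+] → (0.321261, 1.61523, -0.4058)–(-0.406593, 1.78138, -0.4058)  len=0.7466
  (v7,v10,v8) [++-] → (-0.49499, 1.29352, -0.4058)–(-0.326, 1.4283, -0.4058)  len=0.2162
  (v8,v10,v11) [-+-] → (-0.49499, 1.29352, -0.4058)–(-1.3199, 0.6356, -0.4058)  len=1.0551
  (v8,v11,v6) [--+] → (-1.06251, 1.25824, -0.4058)–(-0.406593, 1.78138, -0.4058)  len=0.8390
  (v6,v11,v9) [+-+] → (-1.06251, 1.25824, -0.4058)–(-1.64622, 0.79274, -0.4058)  len=0.7466
  (v10,v13,v11) [++-] → (-1.3199, 0.419461, -0.4058)–(-1.3199, 0.6356, -0.4058)  len=0.2161
  (v11,v13,v14) [-+-] → (-1.3199, 0.419461, -0.4058)–(-1.3199, -0.6356, -0.4058)  len=1.0551
  (v11,v14,v9) [--+] → (-1.64622, -0.0461822, -0.4058)–(-1.64622, 0.79274, -0.4058)  len=0.8389
  (v9,v14,v12) [+-+] → (-1.64622, -0.0461822, -0.4058)–(-1.64622, -0.79274, -0.4058)  len=0.7466
  (v13,v16,v14) [++-] → (-1.15091, -0.770381, -0.4058)–(-1.3199, -0.6356, -0.4058)  len=0.2162
  (v14,v16,v17) [-+-] → (-1.15091, -0.770381, -0.4058)–(-0.326, -1.4283, -0.4058)  len=1.0551
  (v14,v17,v12) [--+] → (-0.990298, -1.31588, -0.4058)–(-1.64622, -0.79274, -0.4058)  len=0.8390
  (v12,v17,v15) [+-+] → (-0.990298, -1.31588, -0.4058)–(-0.406593, -1.78138, -0.4058)  len=0.7466
  (v16,v19,v17) [++-] → (-0.115268, -1.3802, -0.4058)–(-0.326, -1.4283, -0.4058)  len=0.2162
  (v17,v19,v20) [-+-] → (-0.115268, -1.3802, -0.4058)–(0.9134, -1.1454, -0.4058)  len=1.0551
  (v17,v20,v15) [--+] → (0.411342, -1.59468, -0.4058)–(-0.406593, -1.78138, -0.4058)  len=0.8390
  (v15,v20,v18) [+-+] → (0.411342, -1.59468, -0.4058)–(1.1392, -1.42853, -0.4058)  len=0.7466
  (v19,v1,v20) [++-] → (1.00719, -0.95065, -0.4058)–(0.9134, -1.1454, -0.4058)  len=0.2162
  (v20,v1,v2) [-+-] → (1.00719, -0.95065, -0.4058)–(1.465, 0, -0.4058)  len=1.0551
  (v20,v2,v18) [--+] → (1.50322, -0.672629, -0.4058)–(1.1392, -1.42853, -0.4058)  len=0.8390
  (v18,v2,v0) [+-+] → (1.50322, -0.672629, -0.4058)–(1.82716, 0, -0.4058)  len=0.7466

Chained into 2 loop(s):
  loop 1: 14 segments, perimeter = 8.8990
  loop 2: 14 segments, perimeter = 11.0989
Total perimeter = 19.998

loops=2 perimeter=19.998


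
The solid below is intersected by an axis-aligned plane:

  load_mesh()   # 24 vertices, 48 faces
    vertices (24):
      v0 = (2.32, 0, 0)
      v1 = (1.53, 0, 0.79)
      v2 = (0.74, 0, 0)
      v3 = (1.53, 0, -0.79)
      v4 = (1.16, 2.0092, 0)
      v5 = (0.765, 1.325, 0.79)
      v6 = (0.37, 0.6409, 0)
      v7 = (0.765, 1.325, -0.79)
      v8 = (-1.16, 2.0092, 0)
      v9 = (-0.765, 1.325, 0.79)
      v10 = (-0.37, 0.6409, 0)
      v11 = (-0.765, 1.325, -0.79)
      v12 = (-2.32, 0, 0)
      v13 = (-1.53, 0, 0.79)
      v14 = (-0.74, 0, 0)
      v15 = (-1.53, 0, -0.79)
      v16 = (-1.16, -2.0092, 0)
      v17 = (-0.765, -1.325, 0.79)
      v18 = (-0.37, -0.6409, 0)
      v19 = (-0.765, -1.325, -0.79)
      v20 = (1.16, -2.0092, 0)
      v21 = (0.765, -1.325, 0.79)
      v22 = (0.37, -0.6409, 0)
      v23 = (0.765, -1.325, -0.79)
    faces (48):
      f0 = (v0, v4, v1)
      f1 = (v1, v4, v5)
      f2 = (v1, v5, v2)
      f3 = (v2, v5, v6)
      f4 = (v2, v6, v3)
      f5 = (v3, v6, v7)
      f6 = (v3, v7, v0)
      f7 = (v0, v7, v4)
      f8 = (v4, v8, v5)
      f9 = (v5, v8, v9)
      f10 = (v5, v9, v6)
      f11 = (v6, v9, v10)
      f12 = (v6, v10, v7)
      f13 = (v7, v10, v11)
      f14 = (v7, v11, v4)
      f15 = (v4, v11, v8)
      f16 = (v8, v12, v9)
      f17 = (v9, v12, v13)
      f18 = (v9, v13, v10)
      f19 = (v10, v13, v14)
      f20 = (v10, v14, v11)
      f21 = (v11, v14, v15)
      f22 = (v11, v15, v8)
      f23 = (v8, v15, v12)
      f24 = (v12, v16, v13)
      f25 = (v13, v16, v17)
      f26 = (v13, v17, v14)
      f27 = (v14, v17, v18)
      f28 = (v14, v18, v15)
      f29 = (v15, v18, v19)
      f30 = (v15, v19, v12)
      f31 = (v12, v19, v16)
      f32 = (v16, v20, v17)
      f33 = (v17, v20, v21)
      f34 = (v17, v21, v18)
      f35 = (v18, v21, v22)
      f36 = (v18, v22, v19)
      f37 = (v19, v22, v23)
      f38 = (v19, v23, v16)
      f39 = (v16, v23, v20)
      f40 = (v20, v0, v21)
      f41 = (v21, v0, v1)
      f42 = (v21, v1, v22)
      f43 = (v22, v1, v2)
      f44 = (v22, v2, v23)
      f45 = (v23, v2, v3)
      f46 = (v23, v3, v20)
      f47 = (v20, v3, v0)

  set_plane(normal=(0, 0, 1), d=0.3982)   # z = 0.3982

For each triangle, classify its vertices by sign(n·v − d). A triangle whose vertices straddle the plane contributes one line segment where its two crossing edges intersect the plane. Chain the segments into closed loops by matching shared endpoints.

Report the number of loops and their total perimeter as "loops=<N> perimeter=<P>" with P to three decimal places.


loops=2 perimeter=18.360

Straddling triangles (24 of 48):
  (v0,v4,v1) [--+] → (1.3465, 0.996461, 0.3982)–(1.9218, 0, 0.3982)  len=1.1506
  (v1,v4,v5) [+-+] → (1.3465, 0.996461, 0.3982)–(0.9609, 1.66433, 0.3982)  len=0.7712
  (v1,v5,v2) [++-] → (0.752601, 0.667867, 0.3982)–(1.1382, 0, 0.3982)  len=0.7712
  (v2,v5,v6) [-+-] → (0.752601, 0.667867, 0.3982)–(0.5691, 0.985721, 0.3982)  len=0.3670
  (v4,v8,v5) [--+] → (-0.189703, 1.66433, 0.3982)–(0.9609, 1.66433, 0.3982)  len=1.1506
  (v5,v8,v9) [+-+] → (-0.189703, 1.66433, 0.3982)–(-0.9609, 1.66433, 0.3982)  len=0.7712
  (v5,v9,v6) [++-] → (-0.202097, 0.985721, 0.3982)–(0.5691, 0.985721, 0.3982)  len=0.7712
  (v6,v9,v10) [-+-] → (-0.202097, 0.985721, 0.3982)–(-0.5691, 0.985721, 0.3982)  len=0.3670
  (v8,v12,v9) [--+] → (-1.5362, 0.667867, 0.3982)–(-0.9609, 1.66433, 0.3982)  len=1.1506
  (v9,v12,v13) [+-+] → (-1.5362, 0.667867, 0.3982)–(-1.9218, 0, 0.3982)  len=0.7712
  (v9,v13,v10) [++-] → (-0.954699, 0.317854, 0.3982)–(-0.5691, 0.985721, 0.3982)  len=0.7712
  (v10,v13,v14) [-+-] → (-0.954699, 0.317854, 0.3982)–(-1.1382, 0, 0.3982)  len=0.3670
  (v12,v16,v13) [--+] → (-1.3465, -0.996461, 0.3982)–(-1.9218, 0, 0.3982)  len=1.1506
  (v13,v16,v17) [+-+] → (-1.3465, -0.996461, 0.3982)–(-0.9609, -1.66433, 0.3982)  len=0.7712
  (v13,v17,v14) [++-] → (-0.752601, -0.667867, 0.3982)–(-1.1382, 0, 0.3982)  len=0.7712
  (v14,v17,v18) [-+-] → (-0.752601, -0.667867, 0.3982)–(-0.5691, -0.985721, 0.3982)  len=0.3670
  (v16,v20,v17) [--+] → (0.189703, -1.66433, 0.3982)–(-0.9609, -1.66433, 0.3982)  len=1.1506
  (v17,v20,v21) [+-+] → (0.189703, -1.66433, 0.3982)–(0.9609, -1.66433, 0.3982)  len=0.7712
  (v17,v21,v18) [++-] → (0.202097, -0.985721, 0.3982)–(-0.5691, -0.985721, 0.3982)  len=0.7712
  (v18,v21,v22) [-+-] → (0.202097, -0.985721, 0.3982)–(0.5691, -0.985721, 0.3982)  len=0.3670
  (v20,v0,v21) [--+] → (1.5362, -0.667867, 0.3982)–(0.9609, -1.66433, 0.3982)  len=1.1506
  (v21,v0,v1) [+-+] → (1.5362, -0.667867, 0.3982)–(1.9218, 0, 0.3982)  len=0.7712
  (v21,v1,v22) [++-] → (0.954699, -0.317854, 0.3982)–(0.5691, -0.985721, 0.3982)  len=0.7712
  (v22,v1,v2) [-+-] → (0.954699, -0.317854, 0.3982)–(1.1382, 0, 0.3982)  len=0.3670

Chained into 2 loop(s):
  loop 1: 12 segments, perimeter = 11.5308
  loop 2: 12 segments, perimeter = 6.8292
Total perimeter = 18.360


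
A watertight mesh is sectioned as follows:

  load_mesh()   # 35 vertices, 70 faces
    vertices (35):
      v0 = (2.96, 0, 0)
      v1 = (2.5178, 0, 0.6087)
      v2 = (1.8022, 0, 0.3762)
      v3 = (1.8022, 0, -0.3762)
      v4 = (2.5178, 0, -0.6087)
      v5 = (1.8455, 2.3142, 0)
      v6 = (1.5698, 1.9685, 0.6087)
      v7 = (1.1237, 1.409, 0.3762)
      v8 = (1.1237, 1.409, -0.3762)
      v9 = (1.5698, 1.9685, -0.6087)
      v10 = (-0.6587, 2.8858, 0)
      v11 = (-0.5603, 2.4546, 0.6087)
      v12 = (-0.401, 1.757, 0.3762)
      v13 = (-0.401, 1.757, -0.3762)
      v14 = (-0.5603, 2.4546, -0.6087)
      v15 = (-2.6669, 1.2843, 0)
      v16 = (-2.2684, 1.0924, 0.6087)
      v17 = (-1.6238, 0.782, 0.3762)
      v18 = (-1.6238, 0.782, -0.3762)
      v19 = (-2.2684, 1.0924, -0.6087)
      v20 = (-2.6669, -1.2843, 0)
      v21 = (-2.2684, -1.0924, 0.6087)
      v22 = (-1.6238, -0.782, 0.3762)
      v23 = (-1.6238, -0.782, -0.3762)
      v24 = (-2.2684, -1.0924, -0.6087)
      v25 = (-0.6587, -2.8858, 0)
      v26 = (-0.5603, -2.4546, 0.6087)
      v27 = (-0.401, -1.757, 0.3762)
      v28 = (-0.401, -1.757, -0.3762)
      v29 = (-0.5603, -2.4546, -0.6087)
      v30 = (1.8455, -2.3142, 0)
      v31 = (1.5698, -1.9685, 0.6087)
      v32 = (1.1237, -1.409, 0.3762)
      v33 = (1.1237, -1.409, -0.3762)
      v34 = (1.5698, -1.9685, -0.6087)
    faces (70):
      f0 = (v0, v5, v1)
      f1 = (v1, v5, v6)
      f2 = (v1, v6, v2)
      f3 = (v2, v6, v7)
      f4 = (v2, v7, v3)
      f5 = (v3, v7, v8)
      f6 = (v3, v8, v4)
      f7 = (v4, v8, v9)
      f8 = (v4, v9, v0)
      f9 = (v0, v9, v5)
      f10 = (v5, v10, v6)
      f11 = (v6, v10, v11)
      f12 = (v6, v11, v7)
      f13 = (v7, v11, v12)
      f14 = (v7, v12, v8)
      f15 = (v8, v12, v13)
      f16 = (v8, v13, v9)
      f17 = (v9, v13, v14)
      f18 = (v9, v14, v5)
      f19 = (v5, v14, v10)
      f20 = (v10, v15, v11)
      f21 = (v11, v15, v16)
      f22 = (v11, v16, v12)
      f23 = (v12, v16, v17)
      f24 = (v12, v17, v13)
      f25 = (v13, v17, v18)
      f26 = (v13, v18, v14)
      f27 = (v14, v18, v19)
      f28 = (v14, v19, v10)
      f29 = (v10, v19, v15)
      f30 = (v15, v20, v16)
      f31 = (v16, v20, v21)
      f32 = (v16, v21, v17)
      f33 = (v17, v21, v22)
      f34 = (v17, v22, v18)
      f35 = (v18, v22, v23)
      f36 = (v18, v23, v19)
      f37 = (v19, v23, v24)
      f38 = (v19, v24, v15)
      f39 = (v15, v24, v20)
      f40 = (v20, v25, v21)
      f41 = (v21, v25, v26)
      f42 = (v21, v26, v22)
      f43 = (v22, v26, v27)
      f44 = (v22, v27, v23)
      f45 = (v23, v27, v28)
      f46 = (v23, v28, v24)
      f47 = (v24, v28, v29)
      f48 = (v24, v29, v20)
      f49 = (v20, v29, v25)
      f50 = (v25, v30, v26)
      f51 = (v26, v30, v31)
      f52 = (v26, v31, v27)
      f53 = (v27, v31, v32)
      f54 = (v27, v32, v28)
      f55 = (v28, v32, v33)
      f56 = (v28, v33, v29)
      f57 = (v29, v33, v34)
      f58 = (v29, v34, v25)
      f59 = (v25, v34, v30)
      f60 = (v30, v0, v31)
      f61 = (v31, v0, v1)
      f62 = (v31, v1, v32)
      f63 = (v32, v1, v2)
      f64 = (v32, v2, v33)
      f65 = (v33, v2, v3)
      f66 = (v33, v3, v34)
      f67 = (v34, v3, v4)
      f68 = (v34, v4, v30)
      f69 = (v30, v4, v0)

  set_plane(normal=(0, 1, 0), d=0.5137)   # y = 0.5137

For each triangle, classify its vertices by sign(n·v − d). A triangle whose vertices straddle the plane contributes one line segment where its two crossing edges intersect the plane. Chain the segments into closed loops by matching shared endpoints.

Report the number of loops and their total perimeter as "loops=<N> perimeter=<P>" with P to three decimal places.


loops=2 perimeter=7.340

Straddling triangles (20 of 70):
  (v0,v5,v1) [-+-] → (2.71261, 0.5137, 0)–(2.36856, 0.5137, 0.473582)  len=0.5854
  (v1,v5,v6) [-++] → (2.36856, 0.5137, 0.473582)–(2.27041, 0.5137, 0.6087)  len=0.1670
  (v1,v6,v2) [-+-] → (2.27041, 0.5137, 0.6087)–(1.74155, 0.5137, 0.436873)  len=0.5561
  (v2,v6,v7) [-++] → (1.74155, 0.5137, 0.436873)–(1.55483, 0.5137, 0.3762)  len=0.1963
  (v2,v7,v3) [-+-] → (1.55483, 0.5137, 0.3762)–(1.55483, 0.5137, -0.101886)  len=0.4781
  (v3,v7,v8) [-++] → (1.55483, 0.5137, -0.101886)–(1.55483, 0.5137, -0.3762)  len=0.2743
  (v3,v8,v4) [-+-] → (1.55483, 0.5137, -0.3762)–(2.00953, 0.5137, -0.523934)  len=0.4781
  (v4,v8,v9) [-++] → (2.00953, 0.5137, -0.523934)–(2.27041, 0.5137, -0.6087)  len=0.2743
  (v4,v9,v0) [-+-] → (2.27041, 0.5137, -0.6087)–(2.59721, 0.5137, -0.158846)  len=0.5560
  (v0,v9,v5) [-++] → (2.59721, 0.5137, -0.158846)–(2.71261, 0.5137, 0)  len=0.1963
  (v15,v20,v16) [+-+] → (-2.6669, 0.5137, 0)–(-2.36543, 0.5137, 0.460488)  len=0.5504
  (v16,v20,v21) [+--] → (-2.36543, 0.5137, 0.460488)–(-2.2684, 0.5137, 0.6087)  len=0.1771
  (v16,v21,v17) [+-+] → (-2.2684, 0.5137, 0.6087)–(-1.71607, 0.5137, 0.40948)  len=0.5872
  (v17,v21,v22) [+--] → (-1.71607, 0.5137, 0.40948)–(-1.6238, 0.5137, 0.3762)  len=0.0981
  (v17,v22,v18) [+-+] → (-1.6238, 0.5137, 0.3762)–(-1.6238, 0.5137, -0.247128)  len=0.6233
  (v18,v22,v23) [+--] → (-1.6238, 0.5137, -0.247128)–(-1.6238, 0.5137, -0.3762)  len=0.1291
  (v18,v23,v19) [+-+] → (-1.6238, 0.5137, -0.3762)–(-2.06939, 0.5137, -0.536918)  len=0.4737
  (v19,v23,v24) [+--] → (-2.06939, 0.5137, -0.536918)–(-2.2684, 0.5137, -0.6087)  len=0.2116
  (v19,v24,v15) [+-+] → (-2.2684, 0.5137, -0.6087)–(-2.53769, 0.5137, -0.197359)  len=0.4917
  (v15,v24,v20) [+--] → (-2.53769, 0.5137, -0.197359)–(-2.6669, 0.5137, 0)  len=0.2359

Chained into 2 loop(s):
  loop 1: 10 segments, perimeter = 3.7619
  loop 2: 10 segments, perimeter = 3.5780
Total perimeter = 7.340


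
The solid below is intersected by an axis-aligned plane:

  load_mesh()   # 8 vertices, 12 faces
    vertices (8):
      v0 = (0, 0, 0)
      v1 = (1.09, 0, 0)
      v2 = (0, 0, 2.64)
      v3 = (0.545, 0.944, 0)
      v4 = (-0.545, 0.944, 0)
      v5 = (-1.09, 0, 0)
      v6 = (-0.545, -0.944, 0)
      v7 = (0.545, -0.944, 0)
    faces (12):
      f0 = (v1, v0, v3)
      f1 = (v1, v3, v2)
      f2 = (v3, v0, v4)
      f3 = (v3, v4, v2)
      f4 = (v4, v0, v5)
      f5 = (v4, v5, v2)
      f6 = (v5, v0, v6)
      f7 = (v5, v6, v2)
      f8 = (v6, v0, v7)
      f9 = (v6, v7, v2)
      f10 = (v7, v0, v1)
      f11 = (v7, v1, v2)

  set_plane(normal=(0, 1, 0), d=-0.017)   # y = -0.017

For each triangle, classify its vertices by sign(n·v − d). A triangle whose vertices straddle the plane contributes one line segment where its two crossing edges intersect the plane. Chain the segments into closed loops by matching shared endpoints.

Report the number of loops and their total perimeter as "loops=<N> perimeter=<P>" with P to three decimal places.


Straddling triangles (6 of 12):
  (v5,v0,v6) [++-] → (-0.00981462, -0.017, 0)–(-1.08019, -0.017, 0)  len=1.0704
  (v5,v6,v2) [+-+] → (-1.08019, -0.017, 0)–(-0.00981462, -0.017, 2.59246)  len=2.8047
  (v6,v0,v7) [-+-] → (-0.00981462, -0.017, 0)–(0.00981462, -0.017, 0)  len=0.0196
  (v6,v7,v2) [--+] → (0.00981462, -0.017, 2.59246)–(-0.00981462, -0.017, 2.59246)  len=0.0196
  (v7,v0,v1) [-++] → (0.00981462, -0.017, 0)–(1.08019, -0.017, 0)  len=1.0704
  (v7,v1,v2) [-++] → (1.08019, -0.017, 0)–(0.00981462, -0.017, 2.59246)  len=2.8047

Chained into 1 loop(s):
  loop 1: 6 segments, perimeter = 7.7895
Total perimeter = 7.789

loops=1 perimeter=7.789


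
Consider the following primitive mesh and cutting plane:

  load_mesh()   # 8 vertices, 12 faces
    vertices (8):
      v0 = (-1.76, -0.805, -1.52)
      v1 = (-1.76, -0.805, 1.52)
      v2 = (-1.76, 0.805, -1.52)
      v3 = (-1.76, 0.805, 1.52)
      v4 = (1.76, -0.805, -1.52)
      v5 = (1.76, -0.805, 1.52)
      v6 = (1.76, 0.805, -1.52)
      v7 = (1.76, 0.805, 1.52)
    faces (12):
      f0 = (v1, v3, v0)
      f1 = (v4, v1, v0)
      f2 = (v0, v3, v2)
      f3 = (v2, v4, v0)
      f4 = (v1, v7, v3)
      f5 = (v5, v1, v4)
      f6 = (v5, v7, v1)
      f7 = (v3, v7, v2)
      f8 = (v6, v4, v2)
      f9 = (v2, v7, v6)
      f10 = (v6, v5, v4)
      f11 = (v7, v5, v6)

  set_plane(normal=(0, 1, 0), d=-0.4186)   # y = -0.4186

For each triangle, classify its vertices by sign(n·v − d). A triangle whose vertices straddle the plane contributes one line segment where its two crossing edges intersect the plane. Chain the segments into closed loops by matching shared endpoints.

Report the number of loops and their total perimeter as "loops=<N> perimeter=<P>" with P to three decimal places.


loops=1 perimeter=13.120

Straddling triangles (8 of 12):
  (v1,v3,v0) [-+-] → (-1.76, -0.4186, 1.52)–(-1.76, -0.4186, -0.7904)  len=2.3104
  (v0,v3,v2) [-++] → (-1.76, -0.4186, -0.7904)–(-1.76, -0.4186, -1.52)  len=0.7296
  (v2,v4,v0) [+--] → (0.9152, -0.4186, -1.52)–(-1.76, -0.4186, -1.52)  len=2.6752
  (v1,v7,v3) [-++] → (-0.9152, -0.4186, 1.52)–(-1.76, -0.4186, 1.52)  len=0.8448
  (v5,v7,v1) [-+-] → (1.76, -0.4186, 1.52)–(-0.9152, -0.4186, 1.52)  len=2.6752
  (v6,v4,v2) [+-+] → (1.76, -0.4186, -1.52)–(0.9152, -0.4186, -1.52)  len=0.8448
  (v6,v5,v4) [+--] → (1.76, -0.4186, 0.7904)–(1.76, -0.4186, -1.52)  len=2.3104
  (v7,v5,v6) [+-+] → (1.76, -0.4186, 1.52)–(1.76, -0.4186, 0.7904)  len=0.7296

Chained into 1 loop(s):
  loop 1: 8 segments, perimeter = 13.1200
Total perimeter = 13.120


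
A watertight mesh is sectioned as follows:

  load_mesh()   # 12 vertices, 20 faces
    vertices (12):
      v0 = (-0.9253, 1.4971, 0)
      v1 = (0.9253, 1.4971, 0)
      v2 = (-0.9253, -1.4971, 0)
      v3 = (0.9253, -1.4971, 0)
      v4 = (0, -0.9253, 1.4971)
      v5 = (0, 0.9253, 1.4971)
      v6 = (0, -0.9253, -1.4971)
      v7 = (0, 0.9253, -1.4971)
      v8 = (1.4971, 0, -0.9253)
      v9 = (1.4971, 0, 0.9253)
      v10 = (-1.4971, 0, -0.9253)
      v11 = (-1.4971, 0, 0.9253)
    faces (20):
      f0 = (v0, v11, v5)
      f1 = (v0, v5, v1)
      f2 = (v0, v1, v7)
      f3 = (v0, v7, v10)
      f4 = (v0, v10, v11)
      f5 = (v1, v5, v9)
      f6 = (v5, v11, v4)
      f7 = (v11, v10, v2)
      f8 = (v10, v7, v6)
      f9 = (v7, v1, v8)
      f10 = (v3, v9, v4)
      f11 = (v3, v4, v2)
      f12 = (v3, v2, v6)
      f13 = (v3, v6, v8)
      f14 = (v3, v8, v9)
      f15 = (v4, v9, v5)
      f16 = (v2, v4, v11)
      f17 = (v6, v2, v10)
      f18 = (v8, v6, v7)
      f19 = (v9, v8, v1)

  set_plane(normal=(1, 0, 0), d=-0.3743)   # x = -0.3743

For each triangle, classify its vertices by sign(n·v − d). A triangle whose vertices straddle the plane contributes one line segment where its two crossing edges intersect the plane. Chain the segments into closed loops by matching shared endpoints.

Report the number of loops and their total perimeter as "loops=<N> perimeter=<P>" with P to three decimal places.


loops=1 perimeter=9.210

Straddling triangles (10 of 20):
  (v0,v11,v5) [--+] → (-0.3743, 0.69396, 1.35414)–(-0.3743, 1.1566, 0.891497)  len=0.6543
  (v0,v5,v1) [-++] → (-0.3743, 1.1566, 0.891497)–(-0.3743, 1.4971, 0)  len=0.9543
  (v0,v1,v7) [-++] → (-0.3743, 1.4971, 0)–(-0.3743, 1.1566, -0.891497)  len=0.9543
  (v0,v7,v10) [-+-] → (-0.3743, 1.1566, -0.891497)–(-0.3743, 0.69396, -1.35414)  len=0.6543
  (v5,v11,v4) [+-+] → (-0.3743, 0.69396, 1.35414)–(-0.3743, -0.69396, 1.35414)  len=1.3879
  (v10,v7,v6) [-++] → (-0.3743, 0.69396, -1.35414)–(-0.3743, -0.69396, -1.35414)  len=1.3879
  (v3,v4,v2) [++-] → (-0.3743, -1.1566, 0.891497)–(-0.3743, -1.4971, 0)  len=0.9543
  (v3,v2,v6) [+-+] → (-0.3743, -1.4971, 0)–(-0.3743, -1.1566, -0.891497)  len=0.9543
  (v2,v4,v11) [-+-] → (-0.3743, -1.1566, 0.891497)–(-0.3743, -0.69396, 1.35414)  len=0.6543
  (v6,v2,v10) [+--] → (-0.3743, -1.1566, -0.891497)–(-0.3743, -0.69396, -1.35414)  len=0.6543

Chained into 1 loop(s):
  loop 1: 10 segments, perimeter = 9.2102
Total perimeter = 9.210


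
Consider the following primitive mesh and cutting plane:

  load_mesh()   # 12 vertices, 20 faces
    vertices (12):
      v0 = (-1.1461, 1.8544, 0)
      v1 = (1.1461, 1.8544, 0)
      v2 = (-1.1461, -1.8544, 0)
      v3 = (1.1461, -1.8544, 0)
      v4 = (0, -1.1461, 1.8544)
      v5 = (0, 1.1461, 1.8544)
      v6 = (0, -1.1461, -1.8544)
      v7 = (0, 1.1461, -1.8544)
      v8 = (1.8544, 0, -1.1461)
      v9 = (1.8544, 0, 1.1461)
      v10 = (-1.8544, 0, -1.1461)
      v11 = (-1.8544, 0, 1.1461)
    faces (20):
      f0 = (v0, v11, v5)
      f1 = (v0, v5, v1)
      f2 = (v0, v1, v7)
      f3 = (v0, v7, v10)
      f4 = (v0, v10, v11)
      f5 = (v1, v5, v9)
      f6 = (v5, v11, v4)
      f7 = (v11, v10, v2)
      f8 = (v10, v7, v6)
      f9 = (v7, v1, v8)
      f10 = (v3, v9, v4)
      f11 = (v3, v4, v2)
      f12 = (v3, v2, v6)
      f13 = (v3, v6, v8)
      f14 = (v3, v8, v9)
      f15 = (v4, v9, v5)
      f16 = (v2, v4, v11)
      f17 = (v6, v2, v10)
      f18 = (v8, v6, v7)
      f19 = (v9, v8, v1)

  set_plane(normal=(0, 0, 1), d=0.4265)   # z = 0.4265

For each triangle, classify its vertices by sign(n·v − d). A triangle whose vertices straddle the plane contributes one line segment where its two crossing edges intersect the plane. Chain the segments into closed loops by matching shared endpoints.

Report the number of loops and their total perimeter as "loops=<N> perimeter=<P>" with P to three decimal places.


Straddling triangles (10 of 20):
  (v0,v11,v5) [-++] → (-1.40968, 1.16432, 0.4265)–(-0.882504, 1.6915, 0.4265)  len=0.7455
  (v0,v5,v1) [-+-] → (-0.882504, 1.6915, 0.4265)–(0.882504, 1.6915, 0.4265)  len=1.7650
  (v0,v10,v11) [--+] → (-1.8544, 0, 0.4265)–(-1.40968, 1.16432, 0.4265)  len=1.2464
  (v1,v5,v9) [-++] → (0.882504, 1.6915, 0.4265)–(1.40968, 1.16432, 0.4265)  len=0.7455
  (v11,v10,v2) [+--] → (-1.8544, 0, 0.4265)–(-1.40968, -1.16432, 0.4265)  len=1.2464
  (v3,v9,v4) [-++] → (1.40968, -1.16432, 0.4265)–(0.882504, -1.6915, 0.4265)  len=0.7455
  (v3,v4,v2) [-+-] → (0.882504, -1.6915, 0.4265)–(-0.882504, -1.6915, 0.4265)  len=1.7650
  (v3,v8,v9) [--+] → (1.8544, 0, 0.4265)–(1.40968, -1.16432, 0.4265)  len=1.2464
  (v2,v4,v11) [-++] → (-0.882504, -1.6915, 0.4265)–(-1.40968, -1.16432, 0.4265)  len=0.7455
  (v9,v8,v1) [+--] → (1.8544, 0, 0.4265)–(1.40968, 1.16432, 0.4265)  len=1.2464

Chained into 1 loop(s):
  loop 1: 10 segments, perimeter = 11.4976
Total perimeter = 11.498

loops=1 perimeter=11.498


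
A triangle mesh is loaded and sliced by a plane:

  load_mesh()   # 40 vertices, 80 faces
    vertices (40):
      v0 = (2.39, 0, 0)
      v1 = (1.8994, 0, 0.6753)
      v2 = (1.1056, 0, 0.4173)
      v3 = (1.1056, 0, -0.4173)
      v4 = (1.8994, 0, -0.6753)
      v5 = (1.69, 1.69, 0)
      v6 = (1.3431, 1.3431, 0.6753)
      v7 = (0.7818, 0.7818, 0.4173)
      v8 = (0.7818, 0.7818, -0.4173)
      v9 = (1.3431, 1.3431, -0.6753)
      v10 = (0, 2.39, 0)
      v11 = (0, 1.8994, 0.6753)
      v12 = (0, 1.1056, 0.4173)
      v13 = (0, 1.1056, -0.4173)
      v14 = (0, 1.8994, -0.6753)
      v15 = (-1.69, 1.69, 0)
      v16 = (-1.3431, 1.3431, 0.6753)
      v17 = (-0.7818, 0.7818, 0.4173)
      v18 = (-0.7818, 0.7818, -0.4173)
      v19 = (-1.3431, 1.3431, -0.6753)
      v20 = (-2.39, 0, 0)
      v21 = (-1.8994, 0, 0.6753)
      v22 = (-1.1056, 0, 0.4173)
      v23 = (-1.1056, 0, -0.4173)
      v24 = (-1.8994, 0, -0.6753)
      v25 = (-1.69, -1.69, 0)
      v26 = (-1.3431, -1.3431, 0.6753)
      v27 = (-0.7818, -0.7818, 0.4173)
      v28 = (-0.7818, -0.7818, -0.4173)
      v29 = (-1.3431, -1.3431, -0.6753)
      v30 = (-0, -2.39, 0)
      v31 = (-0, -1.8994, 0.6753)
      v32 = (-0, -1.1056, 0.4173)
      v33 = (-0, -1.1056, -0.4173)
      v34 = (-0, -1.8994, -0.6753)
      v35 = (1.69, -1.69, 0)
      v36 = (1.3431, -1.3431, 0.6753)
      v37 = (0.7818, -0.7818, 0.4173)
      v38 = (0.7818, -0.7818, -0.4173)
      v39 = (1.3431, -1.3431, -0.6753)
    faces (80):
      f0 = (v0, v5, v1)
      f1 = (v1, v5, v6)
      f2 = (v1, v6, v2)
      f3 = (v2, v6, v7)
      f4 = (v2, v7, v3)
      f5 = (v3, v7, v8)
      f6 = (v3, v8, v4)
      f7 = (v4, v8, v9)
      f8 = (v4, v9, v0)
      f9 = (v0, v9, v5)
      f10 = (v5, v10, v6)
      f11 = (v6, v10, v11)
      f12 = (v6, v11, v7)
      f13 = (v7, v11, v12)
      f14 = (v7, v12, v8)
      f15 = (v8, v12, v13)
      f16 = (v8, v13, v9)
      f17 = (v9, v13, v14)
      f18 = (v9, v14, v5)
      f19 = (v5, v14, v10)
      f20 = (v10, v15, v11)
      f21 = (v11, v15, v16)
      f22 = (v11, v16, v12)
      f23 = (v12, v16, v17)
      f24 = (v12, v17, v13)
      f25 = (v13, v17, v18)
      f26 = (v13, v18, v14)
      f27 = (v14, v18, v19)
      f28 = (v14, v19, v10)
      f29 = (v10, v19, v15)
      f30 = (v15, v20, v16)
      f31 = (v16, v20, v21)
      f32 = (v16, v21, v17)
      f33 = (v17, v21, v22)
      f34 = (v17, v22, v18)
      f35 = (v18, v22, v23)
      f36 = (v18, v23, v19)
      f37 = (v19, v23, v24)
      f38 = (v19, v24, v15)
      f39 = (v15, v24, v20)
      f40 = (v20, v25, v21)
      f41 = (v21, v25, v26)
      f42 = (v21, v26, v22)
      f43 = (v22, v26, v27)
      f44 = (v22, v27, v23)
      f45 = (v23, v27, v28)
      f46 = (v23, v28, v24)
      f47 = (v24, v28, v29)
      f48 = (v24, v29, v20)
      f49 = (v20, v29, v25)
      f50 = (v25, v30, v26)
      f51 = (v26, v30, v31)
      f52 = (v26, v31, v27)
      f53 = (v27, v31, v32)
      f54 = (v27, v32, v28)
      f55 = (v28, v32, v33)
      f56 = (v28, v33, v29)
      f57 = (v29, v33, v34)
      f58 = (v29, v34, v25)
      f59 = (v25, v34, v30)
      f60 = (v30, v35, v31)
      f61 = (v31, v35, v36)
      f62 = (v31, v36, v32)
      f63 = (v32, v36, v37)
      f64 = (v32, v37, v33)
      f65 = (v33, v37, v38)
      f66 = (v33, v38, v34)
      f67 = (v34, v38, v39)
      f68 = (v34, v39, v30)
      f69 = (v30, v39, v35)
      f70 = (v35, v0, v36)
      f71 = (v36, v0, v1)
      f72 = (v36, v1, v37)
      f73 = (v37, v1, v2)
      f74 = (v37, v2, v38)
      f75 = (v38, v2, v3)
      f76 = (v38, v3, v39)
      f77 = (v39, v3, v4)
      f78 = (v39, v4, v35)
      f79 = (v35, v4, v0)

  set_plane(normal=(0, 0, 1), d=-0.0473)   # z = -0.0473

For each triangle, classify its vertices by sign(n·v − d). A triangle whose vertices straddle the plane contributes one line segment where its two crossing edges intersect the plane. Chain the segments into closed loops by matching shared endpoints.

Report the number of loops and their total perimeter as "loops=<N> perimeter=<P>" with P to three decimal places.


Straddling triangles (32 of 80):
  (v2,v7,v3) [++-] → (0.962051, 0.346592, -0.0473)–(1.1056, 0, -0.0473)  len=0.3751
  (v3,v7,v8) [-+-] → (0.962051, 0.346592, -0.0473)–(0.7818, 0.7818, -0.0473)  len=0.4711
  (v4,v9,v0) [--+] → (2.31667, 0.0940747, -0.0473)–(2.35564, 0, -0.0473)  len=0.1018
  (v0,v9,v5) [+-+] → (2.31667, 0.0940747, -0.0473)–(1.6657, 1.6657, -0.0473)  len=1.7011
  (v7,v12,v8) [++-] → (0.435208, 0.925349, -0.0473)–(0.7818, 0.7818, -0.0473)  len=0.3751
  (v8,v12,v13) [-+-] → (0.435208, 0.925349, -0.0473)–(0, 1.1056, -0.0473)  len=0.4711
  (v9,v14,v5) [--+] → (1.57163, 1.70467, -0.0473)–(1.6657, 1.6657, -0.0473)  len=0.1018
  (v5,v14,v10) [+-+] → (1.57163, 1.70467, -0.0473)–(0, 2.35564, -0.0473)  len=1.7011
  (v12,v17,v13) [++-] → (-0.346592, 0.962051, -0.0473)–(0, 1.1056, -0.0473)  len=0.3751
  (v13,v17,v18) [-+-] → (-0.346592, 0.962051, -0.0473)–(-0.7818, 0.7818, -0.0473)  len=0.4711
  (v14,v19,v10) [--+] → (-0.0940747, 2.31667, -0.0473)–(0, 2.35564, -0.0473)  len=0.1018
  (v10,v19,v15) [+-+] → (-0.0940747, 2.31667, -0.0473)–(-1.6657, 1.6657, -0.0473)  len=1.7011
  (v17,v22,v18) [++-] → (-0.925349, 0.435208, -0.0473)–(-0.7818, 0.7818, -0.0473)  len=0.3751
  (v18,v22,v23) [-+-] → (-0.925349, 0.435208, -0.0473)–(-1.1056, 0, -0.0473)  len=0.4711
  (v19,v24,v15) [--+] → (-1.70467, 1.57163, -0.0473)–(-1.6657, 1.6657, -0.0473)  len=0.1018
  (v15,v24,v20) [+-+] → (-1.70467, 1.57163, -0.0473)–(-2.35564, 0, -0.0473)  len=1.7011
  (v22,v27,v23) [++-] → (-0.962051, -0.346592, -0.0473)–(-1.1056, 0, -0.0473)  len=0.3751
  (v23,v27,v28) [-+-] → (-0.962051, -0.346592, -0.0473)–(-0.7818, -0.7818, -0.0473)  len=0.4711
  (v24,v29,v20) [--+] → (-2.31667, -0.0940747, -0.0473)–(-2.35564, 0, -0.0473)  len=0.1018
  (v20,v29,v25) [+-+] → (-2.31667, -0.0940747, -0.0473)–(-1.6657, -1.6657, -0.0473)  len=1.7011
  (v27,v32,v28) [++-] → (-0.435208, -0.925349, -0.0473)–(-0.7818, -0.7818, -0.0473)  len=0.3751
  (v28,v32,v33) [-+-] → (-0.435208, -0.925349, -0.0473)–(0, -1.1056, -0.0473)  len=0.4711
  (v29,v34,v25) [--+] → (-1.57163, -1.70467, -0.0473)–(-1.6657, -1.6657, -0.0473)  len=0.1018
  (v25,v34,v30) [+-+] → (-1.57163, -1.70467, -0.0473)–(0, -2.35564, -0.0473)  len=1.7011
  (v32,v37,v33) [++-] → (0.346592, -0.962051, -0.0473)–(0, -1.1056, -0.0473)  len=0.3751
  (v33,v37,v38) [-+-] → (0.346592, -0.962051, -0.0473)–(0.7818, -0.7818, -0.0473)  len=0.4711
  (v34,v39,v30) [--+] → (0.0940747, -2.31667, -0.0473)–(0, -2.35564, -0.0473)  len=0.1018
  (v30,v39,v35) [+-+] → (0.0940747, -2.31667, -0.0473)–(1.6657, -1.6657, -0.0473)  len=1.7011
  (v37,v2,v38) [++-] → (0.925349, -0.435208, -0.0473)–(0.7818, -0.7818, -0.0473)  len=0.3751
  (v38,v2,v3) [-+-] → (0.925349, -0.435208, -0.0473)–(1.1056, 0, -0.0473)  len=0.4711
  (v39,v4,v35) [--+] → (1.70467, -1.57163, -0.0473)–(1.6657, -1.6657, -0.0473)  len=0.1018
  (v35,v4,v0) [+-+] → (1.70467, -1.57163, -0.0473)–(2.35564, 0, -0.0473)  len=1.7011

Chained into 2 loop(s):
  loop 1: 16 segments, perimeter = 6.7696
  loop 2: 16 segments, perimeter = 14.4235
Total perimeter = 21.193

loops=2 perimeter=21.193


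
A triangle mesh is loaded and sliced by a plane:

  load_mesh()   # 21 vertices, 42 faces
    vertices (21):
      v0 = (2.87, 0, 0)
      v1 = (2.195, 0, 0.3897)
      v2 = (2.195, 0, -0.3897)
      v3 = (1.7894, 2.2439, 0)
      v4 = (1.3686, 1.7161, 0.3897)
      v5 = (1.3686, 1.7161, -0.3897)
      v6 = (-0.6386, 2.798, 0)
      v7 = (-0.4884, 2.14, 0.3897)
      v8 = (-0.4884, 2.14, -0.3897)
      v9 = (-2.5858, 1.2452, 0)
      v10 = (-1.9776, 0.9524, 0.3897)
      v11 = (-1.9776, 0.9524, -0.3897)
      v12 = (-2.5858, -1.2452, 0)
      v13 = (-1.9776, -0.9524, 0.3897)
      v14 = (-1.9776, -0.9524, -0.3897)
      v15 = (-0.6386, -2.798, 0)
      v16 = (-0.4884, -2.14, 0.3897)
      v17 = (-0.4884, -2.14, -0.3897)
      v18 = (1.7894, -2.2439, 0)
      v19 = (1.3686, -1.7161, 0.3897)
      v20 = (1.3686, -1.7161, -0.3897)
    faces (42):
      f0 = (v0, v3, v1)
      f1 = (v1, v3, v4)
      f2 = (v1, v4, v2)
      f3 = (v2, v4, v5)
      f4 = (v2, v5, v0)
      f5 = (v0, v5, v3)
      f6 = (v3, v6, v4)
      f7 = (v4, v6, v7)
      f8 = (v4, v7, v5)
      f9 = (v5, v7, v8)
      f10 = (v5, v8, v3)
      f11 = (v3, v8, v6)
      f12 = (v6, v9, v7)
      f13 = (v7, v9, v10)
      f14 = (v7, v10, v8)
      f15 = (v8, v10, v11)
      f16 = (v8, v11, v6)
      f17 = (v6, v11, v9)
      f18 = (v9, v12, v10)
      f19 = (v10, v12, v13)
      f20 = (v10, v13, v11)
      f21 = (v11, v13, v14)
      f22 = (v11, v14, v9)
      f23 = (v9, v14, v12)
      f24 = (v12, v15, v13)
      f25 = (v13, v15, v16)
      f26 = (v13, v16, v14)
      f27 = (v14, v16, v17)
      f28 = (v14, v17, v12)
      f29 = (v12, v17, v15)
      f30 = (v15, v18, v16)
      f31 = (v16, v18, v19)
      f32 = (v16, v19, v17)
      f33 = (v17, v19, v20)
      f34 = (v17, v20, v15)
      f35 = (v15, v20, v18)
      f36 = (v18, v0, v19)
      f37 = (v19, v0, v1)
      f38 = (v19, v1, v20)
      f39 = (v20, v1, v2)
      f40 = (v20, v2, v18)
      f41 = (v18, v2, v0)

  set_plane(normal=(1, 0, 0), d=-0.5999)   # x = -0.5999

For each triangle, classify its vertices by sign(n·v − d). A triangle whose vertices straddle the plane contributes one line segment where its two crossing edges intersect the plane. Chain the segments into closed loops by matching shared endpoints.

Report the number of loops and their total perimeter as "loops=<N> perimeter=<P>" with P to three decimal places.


loops=2 perimeter=4.900

Straddling triangles (16 of 42):
  (v3,v6,v4) [+-+] → (-0.5999, 2.78917, 0)–(-0.5999, 2.77714, 0.00751365)  len=0.0142
  (v4,v6,v7) [+-+] → (-0.5999, 2.77714, 0.00751365)–(-0.5999, 2.62846, 0.100409)  len=0.1753
  (v3,v8,v6) [++-] → (-0.5999, 2.62846, -0.100409)–(-0.5999, 2.78917, 0)  len=0.1895
  (v6,v9,v7) [--+] → (-0.5999, 2.09243, 0.368983)–(-0.5999, 2.62846, 0.100409)  len=0.5996
  (v7,v9,v10) [+--] → (-0.5999, 2.09243, 0.368983)–(-0.5999, 2.05108, 0.3897)  len=0.0462
  (v7,v10,v8) [+-+] → (-0.5999, 2.05108, 0.3897)–(-0.5999, 2.05108, -0.331344)  len=0.7210
  (v8,v10,v11) [+--] → (-0.5999, 2.05108, -0.331344)–(-0.5999, 2.05108, -0.3897)  len=0.0584
  (v8,v11,v6) [+--] → (-0.5999, 2.05108, -0.3897)–(-0.5999, 2.62846, -0.100409)  len=0.6458
  (v13,v15,v16) [--+] → (-0.5999, -2.62846, 0.100409)–(-0.5999, -2.05108, 0.3897)  len=0.6458
  (v13,v16,v14) [-+-] → (-0.5999, -2.05108, 0.3897)–(-0.5999, -2.05108, 0.331344)  len=0.0584
  (v14,v16,v17) [-++] → (-0.5999, -2.05108, 0.331344)–(-0.5999, -2.05108, -0.3897)  len=0.7210
  (v14,v17,v12) [-+-] → (-0.5999, -2.05108, -0.3897)–(-0.5999, -2.09243, -0.368983)  len=0.0462
  (v12,v17,v15) [-+-] → (-0.5999, -2.09243, -0.368983)–(-0.5999, -2.62846, -0.100409)  len=0.5996
  (v15,v18,v16) [-++] → (-0.5999, -2.78917, 0)–(-0.5999, -2.62846, 0.100409)  len=0.1895
  (v17,v20,v15) [++-] → (-0.5999, -2.77714, -0.00751365)–(-0.5999, -2.62846, -0.100409)  len=0.1753
  (v15,v20,v18) [-++] → (-0.5999, -2.77714, -0.00751365)–(-0.5999, -2.78917, 0)  len=0.0142

Chained into 2 loop(s):
  loop 1: 8 segments, perimeter = 2.4500
  loop 2: 8 segments, perimeter = 2.4500
Total perimeter = 4.900


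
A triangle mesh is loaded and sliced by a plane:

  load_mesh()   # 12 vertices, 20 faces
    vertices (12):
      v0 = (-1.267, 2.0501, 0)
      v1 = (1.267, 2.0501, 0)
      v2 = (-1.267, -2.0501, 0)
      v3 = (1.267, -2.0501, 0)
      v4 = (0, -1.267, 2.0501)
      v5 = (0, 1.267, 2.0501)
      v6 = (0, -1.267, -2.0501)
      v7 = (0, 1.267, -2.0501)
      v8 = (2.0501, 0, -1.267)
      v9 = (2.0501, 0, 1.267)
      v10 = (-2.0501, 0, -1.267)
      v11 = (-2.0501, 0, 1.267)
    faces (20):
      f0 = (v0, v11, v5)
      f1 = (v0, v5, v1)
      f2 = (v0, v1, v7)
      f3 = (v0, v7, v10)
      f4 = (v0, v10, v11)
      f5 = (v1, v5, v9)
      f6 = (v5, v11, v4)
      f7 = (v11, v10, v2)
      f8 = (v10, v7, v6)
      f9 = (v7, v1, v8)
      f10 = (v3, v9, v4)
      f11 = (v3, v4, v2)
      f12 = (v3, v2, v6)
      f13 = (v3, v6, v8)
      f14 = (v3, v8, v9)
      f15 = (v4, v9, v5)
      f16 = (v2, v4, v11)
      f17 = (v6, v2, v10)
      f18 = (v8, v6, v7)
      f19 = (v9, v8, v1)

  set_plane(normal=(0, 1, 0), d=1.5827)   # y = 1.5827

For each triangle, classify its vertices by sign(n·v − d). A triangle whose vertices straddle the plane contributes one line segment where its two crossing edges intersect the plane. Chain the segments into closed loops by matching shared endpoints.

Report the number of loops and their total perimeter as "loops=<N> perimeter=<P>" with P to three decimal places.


loops=1 perimeter=8.486

Straddling triangles (8 of 20):
  (v0,v11,v5) [+--] → (-1.44554, 1.5827, 0.288862)–(-0.51078, 1.5827, 1.22362)  len=1.3219
  (v0,v5,v1) [+-+] → (-0.51078, 1.5827, 1.22362)–(0.51078, 1.5827, 1.22362)  len=1.0216
  (v0,v1,v7) [++-] → (0.51078, 1.5827, -1.22362)–(-0.51078, 1.5827, -1.22362)  len=1.0216
  (v0,v7,v10) [+--] → (-0.51078, 1.5827, -1.22362)–(-1.44554, 1.5827, -0.288862)  len=1.3219
  (v0,v10,v11) [+--] → (-1.44554, 1.5827, -0.288862)–(-1.44554, 1.5827, 0.288862)  len=0.5777
  (v1,v5,v9) [+--] → (0.51078, 1.5827, 1.22362)–(1.44554, 1.5827, 0.288862)  len=1.3219
  (v7,v1,v8) [-+-] → (0.51078, 1.5827, -1.22362)–(1.44554, 1.5827, -0.288862)  len=1.3219
  (v9,v8,v1) [--+] → (1.44554, 1.5827, -0.288862)–(1.44554, 1.5827, 0.288862)  len=0.5777

Chained into 1 loop(s):
  loop 1: 8 segments, perimeter = 8.4864
Total perimeter = 8.486


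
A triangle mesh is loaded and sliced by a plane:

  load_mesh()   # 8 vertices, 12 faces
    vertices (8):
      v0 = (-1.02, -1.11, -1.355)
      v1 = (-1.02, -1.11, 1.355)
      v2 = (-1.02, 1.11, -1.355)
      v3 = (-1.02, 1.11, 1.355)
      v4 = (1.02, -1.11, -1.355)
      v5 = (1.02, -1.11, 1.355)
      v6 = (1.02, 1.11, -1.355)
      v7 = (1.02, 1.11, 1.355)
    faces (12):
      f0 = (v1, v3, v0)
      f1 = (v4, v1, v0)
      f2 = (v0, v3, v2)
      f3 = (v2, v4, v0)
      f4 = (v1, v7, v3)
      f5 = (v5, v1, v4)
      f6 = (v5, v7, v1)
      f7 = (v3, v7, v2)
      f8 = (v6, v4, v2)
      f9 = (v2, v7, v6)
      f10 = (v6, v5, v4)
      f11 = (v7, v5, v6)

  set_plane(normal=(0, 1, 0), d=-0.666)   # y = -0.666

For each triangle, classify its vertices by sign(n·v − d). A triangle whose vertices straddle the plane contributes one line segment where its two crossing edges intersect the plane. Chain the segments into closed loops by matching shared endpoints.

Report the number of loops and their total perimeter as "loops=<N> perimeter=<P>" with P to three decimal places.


Straddling triangles (8 of 12):
  (v1,v3,v0) [-+-] → (-1.02, -0.666, 1.355)–(-1.02, -0.666, -0.813)  len=2.1680
  (v0,v3,v2) [-++] → (-1.02, -0.666, -0.813)–(-1.02, -0.666, -1.355)  len=0.5420
  (v2,v4,v0) [+--] → (0.612, -0.666, -1.355)–(-1.02, -0.666, -1.355)  len=1.6320
  (v1,v7,v3) [-++] → (-0.612, -0.666, 1.355)–(-1.02, -0.666, 1.355)  len=0.4080
  (v5,v7,v1) [-+-] → (1.02, -0.666, 1.355)–(-0.612, -0.666, 1.355)  len=1.6320
  (v6,v4,v2) [+-+] → (1.02, -0.666, -1.355)–(0.612, -0.666, -1.355)  len=0.4080
  (v6,v5,v4) [+--] → (1.02, -0.666, 0.813)–(1.02, -0.666, -1.355)  len=2.1680
  (v7,v5,v6) [+-+] → (1.02, -0.666, 1.355)–(1.02, -0.666, 0.813)  len=0.5420

Chained into 1 loop(s):
  loop 1: 8 segments, perimeter = 9.5000
Total perimeter = 9.500

loops=1 perimeter=9.500
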